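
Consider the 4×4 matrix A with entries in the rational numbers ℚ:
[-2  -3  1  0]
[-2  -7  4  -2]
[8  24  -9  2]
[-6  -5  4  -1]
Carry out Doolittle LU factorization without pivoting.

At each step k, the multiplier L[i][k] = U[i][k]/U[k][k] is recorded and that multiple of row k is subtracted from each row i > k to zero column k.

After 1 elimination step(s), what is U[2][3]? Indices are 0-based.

Step 1: pivot at (0,0) is -2.
  row1 ← row1 − (1)·row0  ⇒  L[1][0]=1, U row1=(0, -4, 3, -2)
  row2 ← row2 − (-4)·row0  ⇒  L[2][0]=-4, U row2=(0, 12, -5, 2)
  row3 ← row3 − (3)·row0  ⇒  L[3][0]=3, U row3=(0, 4, 1, -1)

U[2][3] = 2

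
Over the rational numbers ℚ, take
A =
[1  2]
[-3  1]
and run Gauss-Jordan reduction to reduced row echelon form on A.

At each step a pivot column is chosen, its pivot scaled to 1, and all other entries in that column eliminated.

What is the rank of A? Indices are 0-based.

rank = 2

[1] R0 /= 1  ⇒  (1, 2)
     R1 -= -3·R0  ⇒  (0, 7)
[2] R1 /= 7  ⇒  (0, 1)
     R0 -= 2·R1  ⇒  (1, 0)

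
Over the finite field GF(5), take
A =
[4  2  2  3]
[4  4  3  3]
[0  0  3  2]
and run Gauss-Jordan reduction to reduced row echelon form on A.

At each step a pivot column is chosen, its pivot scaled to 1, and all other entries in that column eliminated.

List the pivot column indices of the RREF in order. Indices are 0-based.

[1] R0 /= 4  ⇒  (1, 3, 3, 2)
     R1 -= 4·R0  ⇒  (0, 2, 1, 0)
[2] R1 /= 2  ⇒  (0, 1, 3, 0)
     R0 -= 3·R1  ⇒  (1, 0, 4, 2)
[3] R2 /= 3  ⇒  (0, 0, 1, 4)
     R0 -= 4·R2  ⇒  (1, 0, 0, 1)
     R1 -= 3·R2  ⇒  (0, 1, 0, 3)

pivot columns: 0, 1, 2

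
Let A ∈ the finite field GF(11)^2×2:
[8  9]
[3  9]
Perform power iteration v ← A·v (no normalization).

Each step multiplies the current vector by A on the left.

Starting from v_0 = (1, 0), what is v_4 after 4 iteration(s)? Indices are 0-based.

v_0 = (1, 0).
v_1 = A·v_0 = (8, 3).
v_2 = A·v_1 = (3, 7).
v_3 = A·v_2 = (10, 6).
v_4 = A·v_3 = (2, 7).

v_4 = (2, 7)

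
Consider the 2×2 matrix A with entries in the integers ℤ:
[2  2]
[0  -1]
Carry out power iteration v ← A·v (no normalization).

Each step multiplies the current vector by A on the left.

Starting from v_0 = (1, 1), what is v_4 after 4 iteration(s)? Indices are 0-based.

v_4 = (26, 1)

v_0 = (1, 1).
v_1 = A·v_0 = (4, -1).
v_2 = A·v_1 = (6, 1).
v_3 = A·v_2 = (14, -1).
v_4 = A·v_3 = (26, 1).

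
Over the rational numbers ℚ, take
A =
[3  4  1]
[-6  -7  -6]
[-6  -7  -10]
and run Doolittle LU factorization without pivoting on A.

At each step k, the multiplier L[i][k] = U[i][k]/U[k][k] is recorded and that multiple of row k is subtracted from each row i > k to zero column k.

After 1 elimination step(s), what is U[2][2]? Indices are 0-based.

k=0: U[0][0]=3
  eliminate (1,0): mult=-2, new row 1: (0, 1, -4); set L[1][0]=-2
  eliminate (2,0): mult=-2, new row 2: (0, 1, -8); set L[2][0]=-2

U[2][2] = -8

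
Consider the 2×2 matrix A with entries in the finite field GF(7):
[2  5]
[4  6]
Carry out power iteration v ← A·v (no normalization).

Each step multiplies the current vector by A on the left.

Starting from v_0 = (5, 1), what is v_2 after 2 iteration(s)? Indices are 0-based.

v_2 = (6, 6)

v_0 = (5, 1).
v_1 = A·v_0 = (1, 5).
v_2 = A·v_1 = (6, 6).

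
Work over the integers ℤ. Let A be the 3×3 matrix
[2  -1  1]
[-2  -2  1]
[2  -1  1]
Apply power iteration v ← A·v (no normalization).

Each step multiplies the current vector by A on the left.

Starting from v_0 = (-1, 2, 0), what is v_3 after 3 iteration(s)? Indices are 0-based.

v_3 = (-38, -6, -38)

v_0 = (-1, 2, 0).
v_1 = A·v_0 = (-4, -2, -4).
v_2 = A·v_1 = (-10, 8, -10).
v_3 = A·v_2 = (-38, -6, -38).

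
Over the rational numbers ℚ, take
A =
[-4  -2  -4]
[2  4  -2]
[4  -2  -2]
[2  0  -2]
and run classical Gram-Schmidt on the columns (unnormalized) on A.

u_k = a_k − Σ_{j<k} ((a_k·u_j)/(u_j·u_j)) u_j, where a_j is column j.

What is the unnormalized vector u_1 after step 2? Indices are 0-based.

Step 1: u_0 = a_0 = (-4, 2, 4, 2).
Step 2: u_1 = a_1 − (1/5)·u_0 = (-6/5, 18/5, -14/5, -2/5).

u_1 = (-6/5, 18/5, -14/5, -2/5)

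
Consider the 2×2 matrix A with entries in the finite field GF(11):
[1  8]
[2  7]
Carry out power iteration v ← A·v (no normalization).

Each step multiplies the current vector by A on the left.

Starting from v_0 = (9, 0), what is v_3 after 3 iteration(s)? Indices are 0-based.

v_3 = (7, 5)

v_0 = (9, 0).
v_1 = A·v_0 = (9, 7).
v_2 = A·v_1 = (10, 1).
v_3 = A·v_2 = (7, 5).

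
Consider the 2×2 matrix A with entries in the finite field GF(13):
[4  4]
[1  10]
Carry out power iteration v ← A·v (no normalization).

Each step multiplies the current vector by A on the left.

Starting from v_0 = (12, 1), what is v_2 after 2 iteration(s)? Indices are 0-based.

v_0 = (12, 1).
v_1 = A·v_0 = (0, 9).
v_2 = A·v_1 = (10, 12).

v_2 = (10, 12)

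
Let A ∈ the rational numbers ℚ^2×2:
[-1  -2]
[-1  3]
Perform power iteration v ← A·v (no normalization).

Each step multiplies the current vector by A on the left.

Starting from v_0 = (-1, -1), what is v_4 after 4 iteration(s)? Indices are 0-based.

v_4 = (39, -101)

v_0 = (-1, -1).
v_1 = A·v_0 = (3, -2).
v_2 = A·v_1 = (1, -9).
v_3 = A·v_2 = (17, -28).
v_4 = A·v_3 = (39, -101).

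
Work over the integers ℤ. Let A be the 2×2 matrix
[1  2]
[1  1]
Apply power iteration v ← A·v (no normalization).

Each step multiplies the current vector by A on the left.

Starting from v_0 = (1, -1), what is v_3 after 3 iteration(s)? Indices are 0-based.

v_3 = (-3, -2)

v_0 = (1, -1).
v_1 = A·v_0 = (-1, 0).
v_2 = A·v_1 = (-1, -1).
v_3 = A·v_2 = (-3, -2).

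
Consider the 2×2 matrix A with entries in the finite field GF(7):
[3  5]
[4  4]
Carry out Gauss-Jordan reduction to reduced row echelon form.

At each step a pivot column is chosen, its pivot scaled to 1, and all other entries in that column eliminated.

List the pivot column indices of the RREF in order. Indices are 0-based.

step 1: normalize row 0 (÷3) = (1, 4)
  row 1: subtract 4×row0 = (0, 2)
step 2: normalize row 1 (÷2) = (0, 1)
  row 0: subtract 4×row1 = (1, 0)

pivot columns: 0, 1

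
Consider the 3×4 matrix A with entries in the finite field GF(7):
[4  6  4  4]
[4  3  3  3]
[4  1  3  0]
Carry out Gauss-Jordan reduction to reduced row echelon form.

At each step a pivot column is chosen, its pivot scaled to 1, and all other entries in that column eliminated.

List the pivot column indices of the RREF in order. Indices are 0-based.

pivot columns: 0, 1, 2

pivot(0,0)=4: scale R0 → (1, 5, 1, 1)
  clear (1,0): R1 −= (4)R0 → (0, 4, 6, 6)
  clear (2,0): R2 −= (4)R0 → (0, 2, 6, 3)
pivot(1,1)=4: scale R1 → (0, 1, 5, 5)
  clear (0,1): R0 −= (5)R1 → (1, 0, 4, 4)
  clear (2,1): R2 −= (2)R1 → (0, 0, 3, 0)
pivot(2,2)=3: scale R2 → (0, 0, 1, 0)
  clear (0,2): R0 −= (4)R2 → (1, 0, 0, 4)
  clear (1,2): R1 −= (5)R2 → (0, 1, 0, 5)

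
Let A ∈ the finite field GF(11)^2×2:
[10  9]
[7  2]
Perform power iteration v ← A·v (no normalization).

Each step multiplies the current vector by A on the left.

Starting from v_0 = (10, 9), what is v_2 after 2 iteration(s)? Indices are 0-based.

v_0 = (10, 9).
v_1 = A·v_0 = (5, 0).
v_2 = A·v_1 = (6, 2).

v_2 = (6, 2)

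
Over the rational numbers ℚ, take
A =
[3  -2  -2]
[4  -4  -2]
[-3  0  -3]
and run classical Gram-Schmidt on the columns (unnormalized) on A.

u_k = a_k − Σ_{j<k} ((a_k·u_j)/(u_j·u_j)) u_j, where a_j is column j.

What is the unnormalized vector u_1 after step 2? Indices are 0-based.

u_1 = (-1/17, -24/17, -33/17)

Step 1: u_0 = a_0 = (3, 4, -3).
Step 2: u_1 = a_1 − (-11/17)·u_0 = (-1/17, -24/17, -33/17).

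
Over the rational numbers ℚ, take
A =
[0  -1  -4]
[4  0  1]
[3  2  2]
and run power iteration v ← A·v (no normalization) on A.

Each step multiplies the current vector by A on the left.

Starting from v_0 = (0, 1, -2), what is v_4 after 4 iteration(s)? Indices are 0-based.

v_0 = (0, 1, -2).
v_1 = A·v_0 = (7, -2, -2).
v_2 = A·v_1 = (10, 26, 13).
v_3 = A·v_2 = (-78, 53, 108).
v_4 = A·v_3 = (-485, -204, 88).

v_4 = (-485, -204, 88)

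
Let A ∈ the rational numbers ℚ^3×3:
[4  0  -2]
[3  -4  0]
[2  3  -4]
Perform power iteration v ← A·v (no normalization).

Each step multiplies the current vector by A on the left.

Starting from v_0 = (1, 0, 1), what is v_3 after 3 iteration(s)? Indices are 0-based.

v_3 = (6, 60, -78)

v_0 = (1, 0, 1).
v_1 = A·v_0 = (2, 3, -2).
v_2 = A·v_1 = (12, -6, 21).
v_3 = A·v_2 = (6, 60, -78).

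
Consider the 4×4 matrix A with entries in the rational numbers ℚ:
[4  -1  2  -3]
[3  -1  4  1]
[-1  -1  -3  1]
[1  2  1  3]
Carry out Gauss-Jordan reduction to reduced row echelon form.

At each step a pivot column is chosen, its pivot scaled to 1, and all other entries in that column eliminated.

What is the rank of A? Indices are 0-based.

rank = 4

[1] R0 /= 4  ⇒  (1, -1/4, 1/2, -3/4)
     R1 -= 3·R0  ⇒  (0, -1/4, 5/2, 13/4)
     R2 -= -1·R0  ⇒  (0, -5/4, -5/2, 1/4)
     R3 -= 1·R0  ⇒  (0, 9/4, 1/2, 15/4)
[2] R1 /= -1/4  ⇒  (0, 1, -10, -13)
     R0 -= -1/4·R1  ⇒  (1, 0, -2, -4)
     R2 -= -5/4·R1  ⇒  (0, 0, -15, -16)
     R3 -= 9/4·R1  ⇒  (0, 0, 23, 33)
[3] R2 /= -15  ⇒  (0, 0, 1, 16/15)
     R0 -= -2·R2  ⇒  (1, 0, 0, -28/15)
     R1 -= -10·R2  ⇒  (0, 1, 0, -7/3)
     R3 -= 23·R2  ⇒  (0, 0, 0, 127/15)
[4] R3 /= 127/15  ⇒  (0, 0, 0, 1)
     R0 -= -28/15·R3  ⇒  (1, 0, 0, 0)
     R1 -= -7/3·R3  ⇒  (0, 1, 0, 0)
     R2 -= 16/15·R3  ⇒  (0, 0, 1, 0)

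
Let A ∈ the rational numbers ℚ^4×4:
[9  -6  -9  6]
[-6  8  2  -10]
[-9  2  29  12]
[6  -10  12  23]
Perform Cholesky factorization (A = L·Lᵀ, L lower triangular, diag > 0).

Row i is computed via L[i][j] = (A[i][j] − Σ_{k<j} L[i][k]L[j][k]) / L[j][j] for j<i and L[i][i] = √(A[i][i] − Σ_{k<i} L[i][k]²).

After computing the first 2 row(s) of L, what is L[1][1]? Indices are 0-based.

L[1][1] = 2

Step 1: L[0][0] = √(9) = 3.
  L[1][0] = (-6) / L[0][0] = -2.
Step 2: L[1][1] = √(4) = 2.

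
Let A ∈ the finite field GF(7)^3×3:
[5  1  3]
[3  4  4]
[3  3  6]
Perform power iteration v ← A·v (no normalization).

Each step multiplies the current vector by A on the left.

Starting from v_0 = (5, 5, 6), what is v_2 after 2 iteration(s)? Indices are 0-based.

v_2 = (0, 0, 3)

v_0 = (5, 5, 6).
v_1 = A·v_0 = (6, 3, 3).
v_2 = A·v_1 = (0, 0, 3).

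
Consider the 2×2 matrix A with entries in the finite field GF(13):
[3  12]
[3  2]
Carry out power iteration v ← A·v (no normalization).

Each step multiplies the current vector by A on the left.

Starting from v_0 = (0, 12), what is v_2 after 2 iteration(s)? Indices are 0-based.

v_2 = (5, 12)

v_0 = (0, 12).
v_1 = A·v_0 = (1, 11).
v_2 = A·v_1 = (5, 12).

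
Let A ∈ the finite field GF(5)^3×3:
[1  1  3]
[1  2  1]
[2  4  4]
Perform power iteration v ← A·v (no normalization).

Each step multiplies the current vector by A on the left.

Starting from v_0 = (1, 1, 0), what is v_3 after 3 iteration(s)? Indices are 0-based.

v_3 = (2, 1, 2)

v_0 = (1, 1, 0).
v_1 = A·v_0 = (2, 3, 1).
v_2 = A·v_1 = (3, 4, 0).
v_3 = A·v_2 = (2, 1, 2).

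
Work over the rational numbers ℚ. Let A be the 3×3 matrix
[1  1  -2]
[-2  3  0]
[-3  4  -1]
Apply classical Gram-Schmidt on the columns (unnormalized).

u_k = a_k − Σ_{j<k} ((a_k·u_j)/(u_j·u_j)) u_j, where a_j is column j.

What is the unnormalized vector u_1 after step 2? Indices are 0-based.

Step 1: u_0 = a_0 = (1, -2, -3).
Step 2: u_1 = a_1 − (-17/14)·u_0 = (31/14, 4/7, 5/14).

u_1 = (31/14, 4/7, 5/14)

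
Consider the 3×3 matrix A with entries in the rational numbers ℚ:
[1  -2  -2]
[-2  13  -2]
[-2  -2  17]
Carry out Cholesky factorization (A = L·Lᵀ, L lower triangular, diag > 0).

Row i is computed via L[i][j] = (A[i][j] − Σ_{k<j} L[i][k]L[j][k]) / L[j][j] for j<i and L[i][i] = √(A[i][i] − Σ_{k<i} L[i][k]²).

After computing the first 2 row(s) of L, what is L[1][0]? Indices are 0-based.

Step 1: L[0][0] = √(1) = 1.
  L[1][0] = (-2) / L[0][0] = -2.
Step 2: L[1][1] = √(9) = 3.

L[1][0] = -2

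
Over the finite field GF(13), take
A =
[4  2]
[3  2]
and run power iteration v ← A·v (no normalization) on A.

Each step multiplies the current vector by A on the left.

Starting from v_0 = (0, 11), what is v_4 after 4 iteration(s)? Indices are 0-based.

v_4 = (12, 5)

v_0 = (0, 11).
v_1 = A·v_0 = (9, 9).
v_2 = A·v_1 = (2, 6).
v_3 = A·v_2 = (7, 5).
v_4 = A·v_3 = (12, 5).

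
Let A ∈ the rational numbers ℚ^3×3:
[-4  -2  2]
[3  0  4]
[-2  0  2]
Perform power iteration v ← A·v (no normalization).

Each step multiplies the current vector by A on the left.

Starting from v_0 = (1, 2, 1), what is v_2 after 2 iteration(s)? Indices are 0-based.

v_2 = (10, -18, 12)

v_0 = (1, 2, 1).
v_1 = A·v_0 = (-6, 7, 0).
v_2 = A·v_1 = (10, -18, 12).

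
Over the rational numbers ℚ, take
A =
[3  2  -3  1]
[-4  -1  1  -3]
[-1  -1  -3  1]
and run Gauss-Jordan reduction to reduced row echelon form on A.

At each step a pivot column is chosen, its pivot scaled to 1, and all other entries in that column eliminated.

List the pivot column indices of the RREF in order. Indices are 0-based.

step 1: normalize row 0 (÷3) = (1, 2/3, -1, 1/3)
  row 1: subtract -4×row0 = (0, 5/3, -3, -5/3)
  row 2: subtract -1×row0 = (0, -1/3, -4, 4/3)
step 2: normalize row 1 (÷5/3) = (0, 1, -9/5, -1)
  row 0: subtract 2/3×row1 = (1, 0, 1/5, 1)
  row 2: subtract -1/3×row1 = (0, 0, -23/5, 1)
step 3: normalize row 2 (÷-23/5) = (0, 0, 1, -5/23)
  row 0: subtract 1/5×row2 = (1, 0, 0, 24/23)
  row 1: subtract -9/5×row2 = (0, 1, 0, -32/23)

pivot columns: 0, 1, 2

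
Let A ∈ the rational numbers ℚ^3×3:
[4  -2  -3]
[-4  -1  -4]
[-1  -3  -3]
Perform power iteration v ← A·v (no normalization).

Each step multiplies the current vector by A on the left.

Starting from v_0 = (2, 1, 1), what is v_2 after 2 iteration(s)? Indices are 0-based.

v_2 = (62, 33, 60)

v_0 = (2, 1, 1).
v_1 = A·v_0 = (3, -13, -8).
v_2 = A·v_1 = (62, 33, 60).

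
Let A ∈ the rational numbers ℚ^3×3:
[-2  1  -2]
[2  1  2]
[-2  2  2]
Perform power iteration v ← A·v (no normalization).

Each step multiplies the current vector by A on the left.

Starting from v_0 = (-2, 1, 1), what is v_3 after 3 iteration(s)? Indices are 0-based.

v_0 = (-2, 1, 1).
v_1 = A·v_0 = (3, -1, 8).
v_2 = A·v_1 = (-23, 21, 8).
v_3 = A·v_2 = (51, -9, 104).

v_3 = (51, -9, 104)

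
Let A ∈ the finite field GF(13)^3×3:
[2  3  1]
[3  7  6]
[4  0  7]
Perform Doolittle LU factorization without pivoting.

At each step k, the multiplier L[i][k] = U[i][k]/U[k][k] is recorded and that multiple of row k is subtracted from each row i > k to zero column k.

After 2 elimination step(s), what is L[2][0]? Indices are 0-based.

L[2][0] = 2

k=0: U[0][0]=2
  eliminate (1,0): mult=8, new row 1: (0, 9, 11); set L[1][0]=8
  eliminate (2,0): mult=2, new row 2: (0, 7, 5); set L[2][0]=2
k=1: U[1][1]=9
  eliminate (2,1): mult=8, new row 2: (0, 0, 8); set L[2][1]=8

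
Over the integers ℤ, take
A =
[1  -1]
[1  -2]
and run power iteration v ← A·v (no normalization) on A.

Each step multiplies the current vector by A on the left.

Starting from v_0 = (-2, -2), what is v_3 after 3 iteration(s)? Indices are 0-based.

v_0 = (-2, -2).
v_1 = A·v_0 = (0, 2).
v_2 = A·v_1 = (-2, -4).
v_3 = A·v_2 = (2, 6).

v_3 = (2, 6)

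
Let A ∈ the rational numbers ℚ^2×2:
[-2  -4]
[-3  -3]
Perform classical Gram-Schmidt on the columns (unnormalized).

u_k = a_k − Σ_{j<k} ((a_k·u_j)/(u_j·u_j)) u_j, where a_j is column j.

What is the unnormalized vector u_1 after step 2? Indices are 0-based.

Step 1: u_0 = a_0 = (-2, -3).
Step 2: u_1 = a_1 − (17/13)·u_0 = (-18/13, 12/13).

u_1 = (-18/13, 12/13)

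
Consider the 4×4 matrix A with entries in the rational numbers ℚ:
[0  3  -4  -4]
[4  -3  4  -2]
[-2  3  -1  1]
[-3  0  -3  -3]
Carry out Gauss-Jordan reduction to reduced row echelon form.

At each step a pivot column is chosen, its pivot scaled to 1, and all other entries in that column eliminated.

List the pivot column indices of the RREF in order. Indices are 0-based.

pivot columns: 0, 1, 2, 3

pivot(0,0): swap R0↔R1
pivot(0,0)=4: scale R0 → (1, -3/4, 1, -1/2)
  clear (2,0): R2 −= (-2)R0 → (0, 3/2, 1, 0)
  clear (3,0): R3 −= (-3)R0 → (0, -9/4, 0, -9/2)
pivot(1,1)=3: scale R1 → (0, 1, -4/3, -4/3)
  clear (0,1): R0 −= (-3/4)R1 → (1, 0, 0, -3/2)
  clear (2,1): R2 −= (3/2)R1 → (0, 0, 3, 2)
  clear (3,1): R3 −= (-9/4)R1 → (0, 0, -3, -15/2)
pivot(2,2)=3: scale R2 → (0, 0, 1, 2/3)
  clear (1,2): R1 −= (-4/3)R2 → (0, 1, 0, -4/9)
  clear (3,2): R3 −= (-3)R2 → (0, 0, 0, -11/2)
pivot(3,3)=-11/2: scale R3 → (0, 0, 0, 1)
  clear (0,3): R0 −= (-3/2)R3 → (1, 0, 0, 0)
  clear (1,3): R1 −= (-4/9)R3 → (0, 1, 0, 0)
  clear (2,3): R2 −= (2/3)R3 → (0, 0, 1, 0)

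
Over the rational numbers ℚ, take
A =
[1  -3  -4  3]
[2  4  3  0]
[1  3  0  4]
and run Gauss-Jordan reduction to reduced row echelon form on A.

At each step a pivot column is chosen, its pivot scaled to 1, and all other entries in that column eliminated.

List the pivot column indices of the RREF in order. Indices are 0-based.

[1] R0 /= 1  ⇒  (1, -3, -4, 3)
     R1 -= 2·R0  ⇒  (0, 10, 11, -6)
     R2 -= 1·R0  ⇒  (0, 6, 4, 1)
[2] R1 /= 10  ⇒  (0, 1, 11/10, -3/5)
     R0 -= -3·R1  ⇒  (1, 0, -7/10, 6/5)
     R2 -= 6·R1  ⇒  (0, 0, -13/5, 23/5)
[3] R2 /= -13/5  ⇒  (0, 0, 1, -23/13)
     R0 -= -7/10·R2  ⇒  (1, 0, 0, -1/26)
     R1 -= 11/10·R2  ⇒  (0, 1, 0, 35/26)

pivot columns: 0, 1, 2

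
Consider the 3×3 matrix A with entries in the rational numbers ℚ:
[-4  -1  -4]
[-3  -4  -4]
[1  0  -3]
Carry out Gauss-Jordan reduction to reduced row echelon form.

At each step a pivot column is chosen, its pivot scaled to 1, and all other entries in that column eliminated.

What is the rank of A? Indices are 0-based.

pivot(0,0)=-4: scale R0 → (1, 1/4, 1)
  clear (1,0): R1 −= (-3)R0 → (0, -13/4, -1)
  clear (2,0): R2 −= (1)R0 → (0, -1/4, -4)
pivot(1,1)=-13/4: scale R1 → (0, 1, 4/13)
  clear (0,1): R0 −= (1/4)R1 → (1, 0, 12/13)
  clear (2,1): R2 −= (-1/4)R1 → (0, 0, -51/13)
pivot(2,2)=-51/13: scale R2 → (0, 0, 1)
  clear (0,2): R0 −= (12/13)R2 → (1, 0, 0)
  clear (1,2): R1 −= (4/13)R2 → (0, 1, 0)

rank = 3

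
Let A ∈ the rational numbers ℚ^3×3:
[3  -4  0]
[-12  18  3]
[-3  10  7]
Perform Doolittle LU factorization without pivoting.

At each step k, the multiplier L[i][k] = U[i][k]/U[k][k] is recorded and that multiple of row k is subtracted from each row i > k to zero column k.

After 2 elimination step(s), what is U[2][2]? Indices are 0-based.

[col 0] pivot 3
  R1 -= -4*R0 → (0, 2, 3)  (L[1][0] := -4)
  R2 -= -1*R0 → (0, 6, 7)  (L[2][0] := -1)
[col 1] pivot 2
  R2 -= 3*R1 → (0, 0, -2)  (L[2][1] := 3)

U[2][2] = -2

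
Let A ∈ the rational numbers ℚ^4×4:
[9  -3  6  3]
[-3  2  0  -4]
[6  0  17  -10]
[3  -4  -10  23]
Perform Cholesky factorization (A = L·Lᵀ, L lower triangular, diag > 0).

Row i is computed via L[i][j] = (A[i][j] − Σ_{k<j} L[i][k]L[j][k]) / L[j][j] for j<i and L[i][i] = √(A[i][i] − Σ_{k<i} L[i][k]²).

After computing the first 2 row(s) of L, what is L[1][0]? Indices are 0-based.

Step 1: L[0][0] = √(9) = 3.
  L[1][0] = (-3) / L[0][0] = -1.
Step 2: L[1][1] = √(1) = 1.

L[1][0] = -1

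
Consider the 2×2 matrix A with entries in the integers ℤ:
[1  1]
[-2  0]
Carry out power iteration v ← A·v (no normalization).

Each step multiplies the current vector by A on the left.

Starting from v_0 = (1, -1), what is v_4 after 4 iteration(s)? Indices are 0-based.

v_0 = (1, -1).
v_1 = A·v_0 = (0, -2).
v_2 = A·v_1 = (-2, 0).
v_3 = A·v_2 = (-2, 4).
v_4 = A·v_3 = (2, 4).

v_4 = (2, 4)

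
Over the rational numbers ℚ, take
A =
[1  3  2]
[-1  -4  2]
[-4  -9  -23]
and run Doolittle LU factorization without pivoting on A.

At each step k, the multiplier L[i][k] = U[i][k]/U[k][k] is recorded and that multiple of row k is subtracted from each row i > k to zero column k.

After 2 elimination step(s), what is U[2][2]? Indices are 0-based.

U[2][2] = -3

k=0: U[0][0]=1
  eliminate (1,0): mult=-1, new row 1: (0, -1, 4); set L[1][0]=-1
  eliminate (2,0): mult=-4, new row 2: (0, 3, -15); set L[2][0]=-4
k=1: U[1][1]=-1
  eliminate (2,1): mult=-3, new row 2: (0, 0, -3); set L[2][1]=-3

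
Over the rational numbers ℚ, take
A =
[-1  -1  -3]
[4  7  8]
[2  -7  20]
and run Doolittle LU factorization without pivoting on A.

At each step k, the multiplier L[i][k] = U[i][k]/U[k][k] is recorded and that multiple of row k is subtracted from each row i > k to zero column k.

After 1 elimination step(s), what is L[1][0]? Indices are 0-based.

L[1][0] = -4

Step 1: pivot at (0,0) is -1.
  row1 ← row1 − (-4)·row0  ⇒  L[1][0]=-4, U row1=(0, 3, -4)
  row2 ← row2 − (-2)·row0  ⇒  L[2][0]=-2, U row2=(0, -9, 14)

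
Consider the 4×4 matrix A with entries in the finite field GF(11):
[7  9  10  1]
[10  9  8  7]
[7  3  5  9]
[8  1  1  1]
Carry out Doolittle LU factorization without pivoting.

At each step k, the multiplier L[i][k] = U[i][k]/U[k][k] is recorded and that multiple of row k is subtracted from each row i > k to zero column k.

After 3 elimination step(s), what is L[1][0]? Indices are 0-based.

Step 1: pivot at (0,0) is 7.
  row1 ← row1 − (3)·row0  ⇒  L[1][0]=3, U row1=(0, 4, 0, 4)
  row2 ← row2 − (1)·row0  ⇒  L[2][0]=1, U row2=(0, 5, 6, 8)
  row3 ← row3 − (9)·row0  ⇒  L[3][0]=9, U row3=(0, 8, 10, 3)
Step 2: pivot at (1,1) is 4.
  row2 ← row2 − (4)·row1  ⇒  L[2][1]=4, U row2=(0, 0, 6, 3)
  row3 ← row3 − (2)·row1  ⇒  L[3][1]=2, U row3=(0, 0, 10, 6)
Step 3: pivot at (2,2) is 6.
  row3 ← row3 − (9)·row2  ⇒  L[3][2]=9, U row3=(0, 0, 0, 1)

L[1][0] = 3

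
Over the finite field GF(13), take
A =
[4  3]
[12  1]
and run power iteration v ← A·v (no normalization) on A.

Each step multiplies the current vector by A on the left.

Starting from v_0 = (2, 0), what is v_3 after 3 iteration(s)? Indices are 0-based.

v_3 = (9, 3)

v_0 = (2, 0).
v_1 = A·v_0 = (8, 11).
v_2 = A·v_1 = (0, 3).
v_3 = A·v_2 = (9, 3).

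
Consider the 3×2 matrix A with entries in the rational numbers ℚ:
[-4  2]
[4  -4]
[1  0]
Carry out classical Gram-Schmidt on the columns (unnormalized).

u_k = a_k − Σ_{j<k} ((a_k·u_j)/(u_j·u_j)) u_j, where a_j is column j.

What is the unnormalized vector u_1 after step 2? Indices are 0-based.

u_1 = (-10/11, -12/11, 8/11)

Step 1: u_0 = a_0 = (-4, 4, 1).
Step 2: u_1 = a_1 − (-8/11)·u_0 = (-10/11, -12/11, 8/11).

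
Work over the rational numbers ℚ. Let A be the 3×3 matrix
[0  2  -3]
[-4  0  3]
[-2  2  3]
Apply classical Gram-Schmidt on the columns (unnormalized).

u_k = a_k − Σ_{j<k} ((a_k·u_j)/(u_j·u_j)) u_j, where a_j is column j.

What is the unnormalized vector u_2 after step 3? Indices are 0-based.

u_2 = (-2, -1, 2)

Step 1: u_0 = a_0 = (0, -4, -2).
Step 2: u_1 = a_1 − (-1/5)·u_0 = (2, -4/5, 8/5).
Step 3: u_2 = a_2 − (-9/10)·u_0 − (-1/2)·u_1 = (-2, -1, 2).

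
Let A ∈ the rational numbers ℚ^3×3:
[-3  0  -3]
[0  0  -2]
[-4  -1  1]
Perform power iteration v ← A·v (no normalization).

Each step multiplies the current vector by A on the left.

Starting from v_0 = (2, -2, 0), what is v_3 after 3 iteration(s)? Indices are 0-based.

v_0 = (2, -2, 0).
v_1 = A·v_0 = (-6, 0, -6).
v_2 = A·v_1 = (36, 12, 18).
v_3 = A·v_2 = (-162, -36, -138).

v_3 = (-162, -36, -138)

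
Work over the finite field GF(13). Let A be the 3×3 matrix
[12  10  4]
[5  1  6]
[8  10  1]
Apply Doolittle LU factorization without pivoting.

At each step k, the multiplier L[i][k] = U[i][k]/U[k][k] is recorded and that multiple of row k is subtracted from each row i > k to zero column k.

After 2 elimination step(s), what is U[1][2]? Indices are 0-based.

U[1][2] = 0

Step 1: pivot at (0,0) is 12.
  row1 ← row1 − (8)·row0  ⇒  L[1][0]=8, U row1=(0, 12, 0)
  row2 ← row2 − (5)·row0  ⇒  L[2][0]=5, U row2=(0, 12, 7)
Step 2: pivot at (1,1) is 12.
  row2 ← row2 − (1)·row1  ⇒  L[2][1]=1, U row2=(0, 0, 7)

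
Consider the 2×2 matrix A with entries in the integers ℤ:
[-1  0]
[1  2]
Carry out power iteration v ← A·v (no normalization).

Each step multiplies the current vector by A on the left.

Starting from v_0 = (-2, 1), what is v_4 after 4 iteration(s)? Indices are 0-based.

v_4 = (-2, 6)

v_0 = (-2, 1).
v_1 = A·v_0 = (2, 0).
v_2 = A·v_1 = (-2, 2).
v_3 = A·v_2 = (2, 2).
v_4 = A·v_3 = (-2, 6).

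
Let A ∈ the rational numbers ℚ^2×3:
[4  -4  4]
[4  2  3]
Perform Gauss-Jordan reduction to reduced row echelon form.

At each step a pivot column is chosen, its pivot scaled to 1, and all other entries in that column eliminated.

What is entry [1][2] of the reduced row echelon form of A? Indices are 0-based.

step 1: normalize row 0 (÷4) = (1, -1, 1)
  row 1: subtract 4×row0 = (0, 6, -1)
step 2: normalize row 1 (÷6) = (0, 1, -1/6)
  row 0: subtract -1×row1 = (1, 0, 5/6)

M[1][2] = -1/6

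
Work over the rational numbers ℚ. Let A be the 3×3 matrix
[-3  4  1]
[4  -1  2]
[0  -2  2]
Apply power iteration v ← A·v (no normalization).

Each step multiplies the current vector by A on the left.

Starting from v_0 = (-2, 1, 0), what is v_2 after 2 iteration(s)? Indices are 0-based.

v_2 = (-68, 45, 14)

v_0 = (-2, 1, 0).
v_1 = A·v_0 = (10, -9, -2).
v_2 = A·v_1 = (-68, 45, 14).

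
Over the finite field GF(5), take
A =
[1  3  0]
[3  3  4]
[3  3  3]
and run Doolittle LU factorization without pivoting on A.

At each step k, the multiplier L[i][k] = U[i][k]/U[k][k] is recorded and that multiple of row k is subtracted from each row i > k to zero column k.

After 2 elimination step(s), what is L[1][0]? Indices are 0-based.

L[1][0] = 3

[col 0] pivot 1
  R1 -= 3*R0 → (0, 4, 4)  (L[1][0] := 3)
  R2 -= 3*R0 → (0, 4, 3)  (L[2][0] := 3)
[col 1] pivot 4
  R2 -= 1*R1 → (0, 0, 4)  (L[2][1] := 1)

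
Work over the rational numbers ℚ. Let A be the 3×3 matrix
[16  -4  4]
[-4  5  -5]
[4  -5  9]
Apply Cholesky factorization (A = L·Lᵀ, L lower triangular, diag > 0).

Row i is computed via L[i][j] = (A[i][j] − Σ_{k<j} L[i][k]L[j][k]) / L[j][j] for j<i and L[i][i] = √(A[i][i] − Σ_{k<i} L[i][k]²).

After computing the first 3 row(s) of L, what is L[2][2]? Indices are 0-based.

Step 1: L[0][0] = √(16) = 4.
  L[1][0] = (-4) / L[0][0] = -1.
Step 2: L[1][1] = √(4) = 2.
  L[2][0] = (4) / L[0][0] = 1.
  L[2][1] = (-4) / L[1][1] = -2.
Step 3: L[2][2] = √(4) = 2.

L[2][2] = 2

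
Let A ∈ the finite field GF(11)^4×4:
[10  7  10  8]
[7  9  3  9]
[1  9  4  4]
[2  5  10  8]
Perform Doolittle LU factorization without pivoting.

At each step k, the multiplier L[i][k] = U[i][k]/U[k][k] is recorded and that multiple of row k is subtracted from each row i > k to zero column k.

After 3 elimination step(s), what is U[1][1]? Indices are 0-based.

U[1][1] = 3

Step 1: pivot at (0,0) is 10.
  row1 ← row1 − (4)·row0  ⇒  L[1][0]=4, U row1=(0, 3, 7, 10)
  row2 ← row2 − (10)·row0  ⇒  L[2][0]=10, U row2=(0, 5, 3, 1)
  row3 ← row3 − (9)·row0  ⇒  L[3][0]=9, U row3=(0, 8, 8, 2)
Step 2: pivot at (1,1) is 3.
  row2 ← row2 − (9)·row1  ⇒  L[2][1]=9, U row2=(0, 0, 6, 10)
  row3 ← row3 − (10)·row1  ⇒  L[3][1]=10, U row3=(0, 0, 4, 1)
Step 3: pivot at (2,2) is 6.
  row3 ← row3 − (8)·row2  ⇒  L[3][2]=8, U row3=(0, 0, 0, 9)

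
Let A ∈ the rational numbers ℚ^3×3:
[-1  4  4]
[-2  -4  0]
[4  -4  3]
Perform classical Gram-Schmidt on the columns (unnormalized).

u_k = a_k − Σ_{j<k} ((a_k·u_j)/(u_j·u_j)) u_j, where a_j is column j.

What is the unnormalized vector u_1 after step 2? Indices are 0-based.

Step 1: u_0 = a_0 = (-1, -2, 4).
Step 2: u_1 = a_1 − (-4/7)·u_0 = (24/7, -36/7, -12/7).

u_1 = (24/7, -36/7, -12/7)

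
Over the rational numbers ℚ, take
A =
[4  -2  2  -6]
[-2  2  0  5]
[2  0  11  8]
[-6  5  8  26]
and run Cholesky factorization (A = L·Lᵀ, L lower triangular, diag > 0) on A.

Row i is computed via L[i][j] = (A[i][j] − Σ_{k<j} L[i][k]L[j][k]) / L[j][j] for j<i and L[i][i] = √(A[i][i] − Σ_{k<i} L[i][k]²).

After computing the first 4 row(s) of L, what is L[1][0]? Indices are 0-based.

L[1][0] = -1

Step 1: L[0][0] = √(4) = 2.
  L[1][0] = (-2) / L[0][0] = -1.
Step 2: L[1][1] = √(1) = 1.
  L[2][0] = (2) / L[0][0] = 1.
  L[2][1] = (1) / L[1][1] = 1.
Step 3: L[2][2] = √(9) = 3.
  L[3][0] = (-6) / L[0][0] = -3.
  L[3][1] = (2) / L[1][1] = 2.
  L[3][2] = (9) / L[2][2] = 3.
Step 4: L[3][3] = √(4) = 2.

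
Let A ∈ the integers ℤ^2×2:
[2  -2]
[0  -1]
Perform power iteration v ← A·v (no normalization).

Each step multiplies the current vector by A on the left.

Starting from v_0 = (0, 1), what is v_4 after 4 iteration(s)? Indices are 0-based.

v_0 = (0, 1).
v_1 = A·v_0 = (-2, -1).
v_2 = A·v_1 = (-2, 1).
v_3 = A·v_2 = (-6, -1).
v_4 = A·v_3 = (-10, 1).

v_4 = (-10, 1)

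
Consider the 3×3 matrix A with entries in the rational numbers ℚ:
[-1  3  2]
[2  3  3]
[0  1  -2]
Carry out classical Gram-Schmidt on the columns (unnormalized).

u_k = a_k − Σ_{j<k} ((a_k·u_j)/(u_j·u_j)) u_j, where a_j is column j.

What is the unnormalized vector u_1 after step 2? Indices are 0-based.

u_1 = (18/5, 9/5, 1)

Step 1: u_0 = a_0 = (-1, 2, 0).
Step 2: u_1 = a_1 − (3/5)·u_0 = (18/5, 9/5, 1).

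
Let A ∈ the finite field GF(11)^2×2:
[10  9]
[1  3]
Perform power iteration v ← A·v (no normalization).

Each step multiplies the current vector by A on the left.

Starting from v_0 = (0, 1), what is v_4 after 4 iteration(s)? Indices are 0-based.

v_0 = (0, 1).
v_1 = A·v_0 = (9, 3).
v_2 = A·v_1 = (7, 7).
v_3 = A·v_2 = (1, 6).
v_4 = A·v_3 = (9, 8).

v_4 = (9, 8)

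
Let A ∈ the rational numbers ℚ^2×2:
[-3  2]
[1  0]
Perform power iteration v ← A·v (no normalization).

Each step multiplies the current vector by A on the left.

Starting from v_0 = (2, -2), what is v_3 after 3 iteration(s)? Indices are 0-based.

v_0 = (2, -2).
v_1 = A·v_0 = (-10, 2).
v_2 = A·v_1 = (34, -10).
v_3 = A·v_2 = (-122, 34).

v_3 = (-122, 34)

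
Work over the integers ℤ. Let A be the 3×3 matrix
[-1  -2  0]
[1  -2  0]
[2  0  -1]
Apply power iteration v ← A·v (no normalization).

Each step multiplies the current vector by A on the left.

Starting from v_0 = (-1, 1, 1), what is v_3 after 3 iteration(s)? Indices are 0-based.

v_3 = (-17, -3, 13)

v_0 = (-1, 1, 1).
v_1 = A·v_0 = (-1, -3, -3).
v_2 = A·v_1 = (7, 5, 1).
v_3 = A·v_2 = (-17, -3, 13).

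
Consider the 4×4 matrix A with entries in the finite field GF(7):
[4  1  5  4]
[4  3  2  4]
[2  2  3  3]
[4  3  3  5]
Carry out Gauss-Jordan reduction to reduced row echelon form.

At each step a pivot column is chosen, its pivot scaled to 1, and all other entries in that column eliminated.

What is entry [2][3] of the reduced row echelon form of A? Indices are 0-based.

M[2][3] = 1

step 1: normalize row 0 (÷4) = (1, 2, 3, 1)
  row 1: subtract 4×row0 = (0, 2, 4, 0)
  row 2: subtract 2×row0 = (0, 5, 4, 1)
  row 3: subtract 4×row0 = (0, 2, 5, 1)
step 2: normalize row 1 (÷2) = (0, 1, 2, 0)
  row 0: subtract 2×row1 = (1, 0, 6, 1)
  row 2: subtract 5×row1 = (0, 0, 1, 1)
  row 3: subtract 2×row1 = (0, 0, 1, 1)
step 3: normalize row 2 (÷1) = (0, 0, 1, 1)
  row 0: subtract 6×row2 = (1, 0, 0, 2)
  row 1: subtract 2×row2 = (0, 1, 0, 5)
  row 3: subtract 1×row2 = (0, 0, 0, 0)
skip col 3 (zero from row 3)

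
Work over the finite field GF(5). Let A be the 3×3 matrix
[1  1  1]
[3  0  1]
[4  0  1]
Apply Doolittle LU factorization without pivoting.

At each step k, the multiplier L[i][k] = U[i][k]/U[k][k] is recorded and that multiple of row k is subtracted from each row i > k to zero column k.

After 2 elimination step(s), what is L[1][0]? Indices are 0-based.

L[1][0] = 3

Step 1: pivot at (0,0) is 1.
  row1 ← row1 − (3)·row0  ⇒  L[1][0]=3, U row1=(0, 2, 3)
  row2 ← row2 − (4)·row0  ⇒  L[2][0]=4, U row2=(0, 1, 2)
Step 2: pivot at (1,1) is 2.
  row2 ← row2 − (3)·row1  ⇒  L[2][1]=3, U row2=(0, 0, 3)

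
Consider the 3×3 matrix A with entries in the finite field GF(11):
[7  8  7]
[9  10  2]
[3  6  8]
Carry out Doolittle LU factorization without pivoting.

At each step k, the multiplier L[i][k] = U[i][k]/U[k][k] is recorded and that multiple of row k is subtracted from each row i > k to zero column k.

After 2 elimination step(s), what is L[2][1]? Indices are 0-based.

L[2][1] = 2

k=0: U[0][0]=7
  eliminate (1,0): mult=6, new row 1: (0, 6, 4); set L[1][0]=6
  eliminate (2,0): mult=2, new row 2: (0, 1, 5); set L[2][0]=2
k=1: U[1][1]=6
  eliminate (2,1): mult=2, new row 2: (0, 0, 8); set L[2][1]=2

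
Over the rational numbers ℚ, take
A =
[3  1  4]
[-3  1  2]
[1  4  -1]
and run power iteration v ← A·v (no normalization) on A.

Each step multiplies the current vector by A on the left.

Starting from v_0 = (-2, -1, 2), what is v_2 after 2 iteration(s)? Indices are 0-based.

v_2 = (-20, -10, 45)

v_0 = (-2, -1, 2).
v_1 = A·v_0 = (1, 9, -8).
v_2 = A·v_1 = (-20, -10, 45).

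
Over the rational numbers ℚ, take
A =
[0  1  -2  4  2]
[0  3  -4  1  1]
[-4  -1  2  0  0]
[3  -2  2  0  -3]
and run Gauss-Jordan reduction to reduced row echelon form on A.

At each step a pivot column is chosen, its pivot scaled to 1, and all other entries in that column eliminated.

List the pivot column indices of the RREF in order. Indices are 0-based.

[1] R0 <-> R2
[1] R0 /= -4  ⇒  (1, 1/4, -1/2, 0, 0)
     R3 -= 3·R0  ⇒  (0, -11/4, 7/2, 0, -3)
[2] R1 /= 3  ⇒  (0, 1, -4/3, 1/3, 1/3)
     R0 -= 1/4·R1  ⇒  (1, 0, -1/6, -1/12, -1/12)
     R2 -= 1·R1  ⇒  (0, 0, -2/3, 11/3, 5/3)
     R3 -= -11/4·R1  ⇒  (0, 0, -1/6, 11/12, -25/12)
[3] R2 /= -2/3  ⇒  (0, 0, 1, -11/2, -5/2)
     R0 -= -1/6·R2  ⇒  (1, 0, 0, -1, -1/2)
     R1 -= -4/3·R2  ⇒  (0, 1, 0, -7, -3)
     R3 -= -1/6·R2  ⇒  (0, 0, 0, 0, -5/2)
column 3 empty below row 3
[4] R3 /= -5/2  ⇒  (0, 0, 0, 0, 1)
     R0 -= -1/2·R3  ⇒  (1, 0, 0, -1, 0)
     R1 -= -3·R3  ⇒  (0, 1, 0, -7, 0)
     R2 -= -5/2·R3  ⇒  (0, 0, 1, -11/2, 0)

pivot columns: 0, 1, 2, 4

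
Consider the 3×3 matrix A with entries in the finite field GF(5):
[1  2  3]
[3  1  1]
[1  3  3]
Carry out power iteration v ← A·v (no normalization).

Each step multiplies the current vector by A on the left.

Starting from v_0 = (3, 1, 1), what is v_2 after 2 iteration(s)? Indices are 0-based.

v_0 = (3, 1, 1).
v_1 = A·v_0 = (3, 1, 4).
v_2 = A·v_1 = (2, 4, 3).

v_2 = (2, 4, 3)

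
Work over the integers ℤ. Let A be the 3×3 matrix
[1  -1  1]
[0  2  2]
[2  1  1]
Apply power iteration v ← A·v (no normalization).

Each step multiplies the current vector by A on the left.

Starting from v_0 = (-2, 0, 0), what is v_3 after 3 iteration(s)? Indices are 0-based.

v_0 = (-2, 0, 0).
v_1 = A·v_0 = (-2, 0, -4).
v_2 = A·v_1 = (-6, -8, -8).
v_3 = A·v_2 = (-6, -32, -28).

v_3 = (-6, -32, -28)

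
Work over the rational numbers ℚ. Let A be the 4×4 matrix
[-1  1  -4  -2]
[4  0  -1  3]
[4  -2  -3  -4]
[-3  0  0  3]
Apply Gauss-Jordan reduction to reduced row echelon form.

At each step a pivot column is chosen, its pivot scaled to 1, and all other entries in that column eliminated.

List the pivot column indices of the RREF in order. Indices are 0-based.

pivot(0,0)=-1: scale R0 → (1, -1, 4, 2)
  clear (1,0): R1 −= (4)R0 → (0, 4, -17, -5)
  clear (2,0): R2 −= (4)R0 → (0, 2, -19, -12)
  clear (3,0): R3 −= (-3)R0 → (0, -3, 12, 9)
pivot(1,1)=4: scale R1 → (0, 1, -17/4, -5/4)
  clear (0,1): R0 −= (-1)R1 → (1, 0, -1/4, 3/4)
  clear (2,1): R2 −= (2)R1 → (0, 0, -21/2, -19/2)
  clear (3,1): R3 −= (-3)R1 → (0, 0, -3/4, 21/4)
pivot(2,2)=-21/2: scale R2 → (0, 0, 1, 19/21)
  clear (0,2): R0 −= (-1/4)R2 → (1, 0, 0, 41/42)
  clear (1,2): R1 −= (-17/4)R2 → (0, 1, 0, 109/42)
  clear (3,2): R3 −= (-3/4)R2 → (0, 0, 0, 83/14)
pivot(3,3)=83/14: scale R3 → (0, 0, 0, 1)
  clear (0,3): R0 −= (41/42)R3 → (1, 0, 0, 0)
  clear (1,3): R1 −= (109/42)R3 → (0, 1, 0, 0)
  clear (2,3): R2 −= (19/21)R3 → (0, 0, 1, 0)

pivot columns: 0, 1, 2, 3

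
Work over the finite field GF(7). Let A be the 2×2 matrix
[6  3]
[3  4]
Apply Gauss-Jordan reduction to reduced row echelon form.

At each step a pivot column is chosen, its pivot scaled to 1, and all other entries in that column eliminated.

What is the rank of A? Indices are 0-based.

pivot(0,0)=6: scale R0 → (1, 4)
  clear (1,0): R1 −= (3)R0 → (0, 6)
pivot(1,1)=6: scale R1 → (0, 1)
  clear (0,1): R0 −= (4)R1 → (1, 0)

rank = 2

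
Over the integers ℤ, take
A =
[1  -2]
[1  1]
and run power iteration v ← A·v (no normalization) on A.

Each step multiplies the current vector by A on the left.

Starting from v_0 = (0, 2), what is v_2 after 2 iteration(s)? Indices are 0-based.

v_2 = (-8, -2)

v_0 = (0, 2).
v_1 = A·v_0 = (-4, 2).
v_2 = A·v_1 = (-8, -2).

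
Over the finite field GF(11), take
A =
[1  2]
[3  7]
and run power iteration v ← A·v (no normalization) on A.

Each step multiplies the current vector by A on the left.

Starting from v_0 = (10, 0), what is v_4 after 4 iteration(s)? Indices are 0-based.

v_0 = (10, 0).
v_1 = A·v_0 = (10, 8).
v_2 = A·v_1 = (4, 9).
v_3 = A·v_2 = (0, 9).
v_4 = A·v_3 = (7, 8).

v_4 = (7, 8)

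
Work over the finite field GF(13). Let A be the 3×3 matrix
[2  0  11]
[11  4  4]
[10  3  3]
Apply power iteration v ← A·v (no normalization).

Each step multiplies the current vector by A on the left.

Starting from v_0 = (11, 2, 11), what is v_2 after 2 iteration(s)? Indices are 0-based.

v_2 = (1, 1, 4)

v_0 = (11, 2, 11).
v_1 = A·v_0 = (0, 4, 6).
v_2 = A·v_1 = (1, 1, 4).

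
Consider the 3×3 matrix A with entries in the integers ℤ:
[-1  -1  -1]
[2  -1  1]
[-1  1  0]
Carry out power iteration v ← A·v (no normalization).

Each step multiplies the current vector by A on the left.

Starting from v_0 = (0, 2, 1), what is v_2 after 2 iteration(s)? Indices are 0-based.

v_0 = (0, 2, 1).
v_1 = A·v_0 = (-3, -1, 2).
v_2 = A·v_1 = (2, -3, 2).

v_2 = (2, -3, 2)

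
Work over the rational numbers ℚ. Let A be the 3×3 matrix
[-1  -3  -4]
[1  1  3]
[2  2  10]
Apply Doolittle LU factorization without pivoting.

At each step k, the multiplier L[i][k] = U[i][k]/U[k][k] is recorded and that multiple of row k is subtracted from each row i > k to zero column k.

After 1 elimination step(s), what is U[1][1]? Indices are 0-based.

k=0: U[0][0]=-1
  eliminate (1,0): mult=-1, new row 1: (0, -2, -1); set L[1][0]=-1
  eliminate (2,0): mult=-2, new row 2: (0, -4, 2); set L[2][0]=-2

U[1][1] = -2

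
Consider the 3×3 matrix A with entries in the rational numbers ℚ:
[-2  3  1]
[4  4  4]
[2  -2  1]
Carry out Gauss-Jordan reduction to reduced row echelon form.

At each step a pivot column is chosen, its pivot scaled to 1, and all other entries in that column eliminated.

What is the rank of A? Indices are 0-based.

rank = 3

pivot(0,0)=-2: scale R0 → (1, -3/2, -1/2)
  clear (1,0): R1 −= (4)R0 → (0, 10, 6)
  clear (2,0): R2 −= (2)R0 → (0, 1, 2)
pivot(1,1)=10: scale R1 → (0, 1, 3/5)
  clear (0,1): R0 −= (-3/2)R1 → (1, 0, 2/5)
  clear (2,1): R2 −= (1)R1 → (0, 0, 7/5)
pivot(2,2)=7/5: scale R2 → (0, 0, 1)
  clear (0,2): R0 −= (2/5)R2 → (1, 0, 0)
  clear (1,2): R1 −= (3/5)R2 → (0, 1, 0)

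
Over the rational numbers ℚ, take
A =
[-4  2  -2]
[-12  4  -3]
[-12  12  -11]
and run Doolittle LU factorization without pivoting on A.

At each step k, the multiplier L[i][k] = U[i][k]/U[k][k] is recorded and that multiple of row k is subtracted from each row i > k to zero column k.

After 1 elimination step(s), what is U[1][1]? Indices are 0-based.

k=0: U[0][0]=-4
  eliminate (1,0): mult=3, new row 1: (0, -2, 3); set L[1][0]=3
  eliminate (2,0): mult=3, new row 2: (0, 6, -5); set L[2][0]=3

U[1][1] = -2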